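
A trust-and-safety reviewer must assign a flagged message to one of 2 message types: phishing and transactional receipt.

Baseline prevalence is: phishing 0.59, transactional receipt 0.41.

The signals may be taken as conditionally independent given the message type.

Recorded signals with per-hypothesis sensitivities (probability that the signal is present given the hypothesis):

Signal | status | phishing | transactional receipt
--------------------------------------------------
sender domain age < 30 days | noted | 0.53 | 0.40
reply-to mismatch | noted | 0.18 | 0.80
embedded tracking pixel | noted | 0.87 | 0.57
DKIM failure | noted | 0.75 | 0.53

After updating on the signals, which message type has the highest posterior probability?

transactional receipt

For each hypothesis, the unnormalized posterior weight is prior × product of the signal likelihoods:
  phishing: 0.59 × 0.53 × 0.18 × 0.87 × 0.75 = 0.036727
  transactional receipt: 0.41 × 0.40 × 0.80 × 0.57 × 0.53 = 0.039636
Marginal likelihood of the evidence = 0.076362.
P(phishing | evidence) ≈ 0.036727 / 0.076362 ≈ 0.481
P(transactional receipt | evidence) ≈ 0.039636 / 0.076362 ≈ 0.519
The largest is 0.519, so transactional receipt is most probable.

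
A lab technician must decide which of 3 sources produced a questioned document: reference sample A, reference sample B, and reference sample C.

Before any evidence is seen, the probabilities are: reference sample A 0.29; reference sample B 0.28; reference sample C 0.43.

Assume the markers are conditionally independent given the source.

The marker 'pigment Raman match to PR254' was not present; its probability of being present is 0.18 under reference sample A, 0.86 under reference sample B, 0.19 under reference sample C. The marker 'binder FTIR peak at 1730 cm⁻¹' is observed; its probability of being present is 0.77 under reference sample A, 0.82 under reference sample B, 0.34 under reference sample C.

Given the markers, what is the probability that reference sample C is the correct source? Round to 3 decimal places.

For each hypothesis, the unnormalized posterior weight is prior × product of the marker likelihoods (using 1 − P(present | H) for each absent marker):
  reference sample A: 0.29 × (1 − 0.18) × 0.77 = 0.18311
  reference sample B: 0.28 × (1 − 0.86) × 0.82 = 0.032144
  reference sample C: 0.43 × (1 − 0.19) × 0.34 = 0.11842
Normalizing constant Z = 0.18311 + 0.032144 + 0.11842 = 0.33367.
P(reference sample C | evidence) = 0.11842 / 0.33367 ≈ 0.355.

0.355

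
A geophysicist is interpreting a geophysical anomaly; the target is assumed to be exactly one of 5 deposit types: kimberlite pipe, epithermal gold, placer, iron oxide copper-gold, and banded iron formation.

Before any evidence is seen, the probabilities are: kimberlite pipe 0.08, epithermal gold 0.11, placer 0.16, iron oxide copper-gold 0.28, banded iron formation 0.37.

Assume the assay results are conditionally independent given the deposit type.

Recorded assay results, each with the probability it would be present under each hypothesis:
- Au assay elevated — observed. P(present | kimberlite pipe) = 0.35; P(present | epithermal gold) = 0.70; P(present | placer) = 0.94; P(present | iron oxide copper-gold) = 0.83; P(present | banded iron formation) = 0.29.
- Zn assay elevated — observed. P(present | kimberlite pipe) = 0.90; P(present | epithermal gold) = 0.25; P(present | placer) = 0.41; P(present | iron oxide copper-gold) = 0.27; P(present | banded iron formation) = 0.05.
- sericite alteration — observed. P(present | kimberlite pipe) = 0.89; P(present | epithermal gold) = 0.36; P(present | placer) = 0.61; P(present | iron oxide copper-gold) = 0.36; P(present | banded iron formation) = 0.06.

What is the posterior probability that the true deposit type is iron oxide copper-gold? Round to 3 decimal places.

Multiply each prior by the joint likelihood of the assay result pattern:
  kimberlite pipe: 0.08 × 0.35 × 0.90 × 0.89 = 0.022428
  epithermal gold: 0.11 × 0.70 × 0.25 × 0.36 = 0.00693
  placer: 0.16 × 0.94 × 0.41 × 0.61 = 0.037615
  iron oxide copper-gold: 0.28 × 0.83 × 0.27 × 0.36 = 0.022589
  banded iron formation: 0.37 × 0.29 × 0.05 × 0.06 = 0.0003219
The unnormalized weights sum to 0.089884.
P(iron oxide copper-gold | evidence) = 0.022589 / 0.089884 ≈ 0.251.

0.251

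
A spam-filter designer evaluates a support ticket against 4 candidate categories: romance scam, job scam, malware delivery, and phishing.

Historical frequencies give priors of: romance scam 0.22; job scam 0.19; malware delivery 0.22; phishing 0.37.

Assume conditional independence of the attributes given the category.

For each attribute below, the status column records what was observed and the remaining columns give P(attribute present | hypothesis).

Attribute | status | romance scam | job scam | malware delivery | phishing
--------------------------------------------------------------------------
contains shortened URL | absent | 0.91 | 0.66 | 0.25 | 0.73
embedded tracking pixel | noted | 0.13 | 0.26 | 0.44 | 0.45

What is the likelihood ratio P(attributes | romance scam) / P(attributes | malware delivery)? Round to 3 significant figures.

0.0355

The Bayes factor is the ratio of the joint likelihoods of the attribute pattern under the two hypotheses (using 1 − P(present | H) for each absent attribute).
  romance scam: (1 − 0.91) × 0.13 = 0.0117
  malware delivery: (1 − 0.25) × 0.44 = 0.33
Bayes factor = 0.0117 / 0.33 ≈ 0.0355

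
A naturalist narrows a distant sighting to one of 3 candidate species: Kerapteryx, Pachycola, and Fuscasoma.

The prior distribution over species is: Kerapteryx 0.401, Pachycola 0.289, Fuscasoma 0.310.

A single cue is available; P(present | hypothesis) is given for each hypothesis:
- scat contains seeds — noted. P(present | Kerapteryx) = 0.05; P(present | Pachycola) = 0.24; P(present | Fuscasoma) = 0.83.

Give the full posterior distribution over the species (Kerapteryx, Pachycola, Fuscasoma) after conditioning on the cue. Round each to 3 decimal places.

Multiply each prior by the likelihood of the cue:
  Kerapteryx: 0.401 × 0.05 = 0.02005
  Pachycola: 0.289 × 0.24 = 0.06936
  Fuscasoma: 0.310 × 0.83 = 0.2573
Marginal likelihood of the evidence = 0.34671.
P(Kerapteryx | evidence) = 0.02005 / 0.34671 ≈ 0.058
P(Pachycola | evidence) = 0.06936 / 0.34671 ≈ 0.200
P(Fuscasoma | evidence) = 0.2573 / 0.34671 ≈ 0.742

0.058, 0.200, 0.742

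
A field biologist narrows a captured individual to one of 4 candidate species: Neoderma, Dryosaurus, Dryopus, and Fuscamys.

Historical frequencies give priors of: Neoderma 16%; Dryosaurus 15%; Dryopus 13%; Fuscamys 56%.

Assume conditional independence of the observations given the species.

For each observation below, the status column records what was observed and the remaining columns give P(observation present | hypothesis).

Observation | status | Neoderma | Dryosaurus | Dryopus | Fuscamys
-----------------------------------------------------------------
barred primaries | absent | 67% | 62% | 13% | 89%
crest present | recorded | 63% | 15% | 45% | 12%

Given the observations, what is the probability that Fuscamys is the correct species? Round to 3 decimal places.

0.074

By Bayes' rule with conditional independence, the unnormalized weight for each hypothesis is prior × ∏ likelihoods (using 1 − P(present | H) for each absent observation):
  Neoderma: 0.16 × (1 − 0.67) × 0.63 = 0.033264
  Dryosaurus: 0.15 × (1 − 0.62) × 0.15 = 0.00855
  Dryopus: 0.13 × (1 − 0.13) × 0.45 = 0.050895
  Fuscamys: 0.56 × (1 − 0.89) × 0.12 = 0.007392
Normalizing constant Z = 0.033264 + 0.00855 + 0.050895 + 0.007392 = 0.1001.
P(Fuscamys | evidence) = 0.007392 / 0.1001 ≈ 0.074.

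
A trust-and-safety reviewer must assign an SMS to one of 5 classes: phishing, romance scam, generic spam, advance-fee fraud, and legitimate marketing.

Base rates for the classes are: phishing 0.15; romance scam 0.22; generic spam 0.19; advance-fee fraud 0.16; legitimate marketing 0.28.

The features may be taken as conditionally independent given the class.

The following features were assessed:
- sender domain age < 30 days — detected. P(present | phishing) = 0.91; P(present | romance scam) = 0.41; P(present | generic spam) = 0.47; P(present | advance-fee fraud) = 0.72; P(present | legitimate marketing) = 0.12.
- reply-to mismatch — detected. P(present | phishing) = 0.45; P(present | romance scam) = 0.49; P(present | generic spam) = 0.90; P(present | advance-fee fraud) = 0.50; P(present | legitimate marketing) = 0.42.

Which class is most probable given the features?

generic spam

By Bayes' rule with conditional independence, the unnormalized weight for each hypothesis is prior × ∏ likelihoods:
  phishing: 0.15 × 0.91 × 0.45 = 0.061425
  romance scam: 0.22 × 0.41 × 0.49 = 0.044198
  generic spam: 0.19 × 0.47 × 0.90 = 0.08037
  advance-fee fraud: 0.16 × 0.72 × 0.50 = 0.0576
  legitimate marketing: 0.28 × 0.12 × 0.42 = 0.014112
The unnormalized weights sum to 0.25771.
P(phishing | evidence) ≈ 0.061425 / 0.25771 ≈ 0.238
P(romance scam | evidence) ≈ 0.044198 / 0.25771 ≈ 0.172
P(generic spam | evidence) ≈ 0.08037 / 0.25771 ≈ 0.312
P(advance-fee fraud | evidence) ≈ 0.0576 / 0.25771 ≈ 0.224
P(legitimate marketing | evidence) ≈ 0.014112 / 0.25771 ≈ 0.055
The largest is 0.312, so generic spam is most probable.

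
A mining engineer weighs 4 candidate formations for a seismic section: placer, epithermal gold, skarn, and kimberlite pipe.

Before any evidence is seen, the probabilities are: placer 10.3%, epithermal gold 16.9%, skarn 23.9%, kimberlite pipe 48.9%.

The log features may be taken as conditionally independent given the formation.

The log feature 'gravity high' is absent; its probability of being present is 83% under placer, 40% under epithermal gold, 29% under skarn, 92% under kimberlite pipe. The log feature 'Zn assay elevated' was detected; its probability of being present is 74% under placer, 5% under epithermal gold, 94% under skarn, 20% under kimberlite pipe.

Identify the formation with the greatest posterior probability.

For each hypothesis, the unnormalized posterior weight is prior × product of the log feature likelihoods (using 1 − P(present | H) for each absent log feature):
  placer: 0.103 × (1 − 0.83) × 0.74 = 0.012957
  epithermal gold: 0.169 × (1 − 0.40) × 0.05 = 0.00507
  skarn: 0.239 × (1 − 0.29) × 0.94 = 0.15951
  kimberlite pipe: 0.489 × (1 − 0.92) × 0.20 = 0.007824
The unnormalized weights sum to 0.18536.
P(placer | evidence) ≈ 0.012957 / 0.18536 ≈ 0.070
P(epithermal gold | evidence) ≈ 0.00507 / 0.18536 ≈ 0.027
P(skarn | evidence) ≈ 0.15951 / 0.18536 ≈ 0.861
P(kimberlite pipe | evidence) ≈ 0.007824 / 0.18536 ≈ 0.042
The largest is 0.861, so skarn is most probable.

skarn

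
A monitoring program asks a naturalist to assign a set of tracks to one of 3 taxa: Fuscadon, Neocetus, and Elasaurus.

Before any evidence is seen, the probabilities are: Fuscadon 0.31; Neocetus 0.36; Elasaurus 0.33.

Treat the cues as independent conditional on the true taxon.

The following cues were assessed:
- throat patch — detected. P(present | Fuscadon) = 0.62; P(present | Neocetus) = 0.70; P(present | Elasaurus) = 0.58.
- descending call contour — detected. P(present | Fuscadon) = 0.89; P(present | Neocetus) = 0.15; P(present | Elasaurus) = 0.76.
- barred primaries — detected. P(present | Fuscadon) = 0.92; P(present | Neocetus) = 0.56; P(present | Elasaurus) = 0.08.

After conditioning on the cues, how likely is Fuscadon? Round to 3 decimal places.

0.828

For each hypothesis, the unnormalized posterior weight is prior × product of the cue likelihoods:
  Fuscadon: 0.31 × 0.62 × 0.89 × 0.92 = 0.15737
  Neocetus: 0.36 × 0.70 × 0.15 × 0.56 = 0.021168
  Elasaurus: 0.33 × 0.58 × 0.76 × 0.08 = 0.011637
Normalizing constant Z = 0.15737 + 0.021168 + 0.011637 = 0.19018.
P(Fuscadon | evidence) = 0.15737 / 0.19018 ≈ 0.828.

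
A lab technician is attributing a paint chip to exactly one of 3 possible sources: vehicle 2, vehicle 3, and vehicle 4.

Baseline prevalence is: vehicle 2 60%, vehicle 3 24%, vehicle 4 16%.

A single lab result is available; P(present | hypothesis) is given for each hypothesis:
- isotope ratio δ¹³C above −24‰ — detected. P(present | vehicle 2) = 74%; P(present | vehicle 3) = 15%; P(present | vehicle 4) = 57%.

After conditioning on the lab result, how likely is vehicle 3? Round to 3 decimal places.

For each hypothesis, the unnormalized posterior weight is prior × likelihood:
  vehicle 2: 0.60 × 0.74 = 0.444
  vehicle 3: 0.24 × 0.15 = 0.036
  vehicle 4: 0.16 × 0.57 = 0.0912
The unnormalized weights sum to 0.5712.
P(vehicle 3 | evidence) = 0.036 / 0.5712 ≈ 0.063.

0.063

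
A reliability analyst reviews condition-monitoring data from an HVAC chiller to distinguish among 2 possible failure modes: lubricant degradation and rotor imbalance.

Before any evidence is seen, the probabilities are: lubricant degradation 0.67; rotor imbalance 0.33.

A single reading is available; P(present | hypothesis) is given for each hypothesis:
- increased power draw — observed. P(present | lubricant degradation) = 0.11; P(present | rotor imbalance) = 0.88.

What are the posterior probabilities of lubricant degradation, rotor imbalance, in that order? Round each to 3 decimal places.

0.202, 0.798

Multiply each prior by the likelihood of the reading:
  lubricant degradation: 0.67 × 0.11 = 0.0737
  rotor imbalance: 0.33 × 0.88 = 0.2904
Marginal likelihood of the evidence = 0.3641.
P(lubricant degradation | evidence) = 0.0737 / 0.3641 ≈ 0.202
P(rotor imbalance | evidence) = 0.2904 / 0.3641 ≈ 0.798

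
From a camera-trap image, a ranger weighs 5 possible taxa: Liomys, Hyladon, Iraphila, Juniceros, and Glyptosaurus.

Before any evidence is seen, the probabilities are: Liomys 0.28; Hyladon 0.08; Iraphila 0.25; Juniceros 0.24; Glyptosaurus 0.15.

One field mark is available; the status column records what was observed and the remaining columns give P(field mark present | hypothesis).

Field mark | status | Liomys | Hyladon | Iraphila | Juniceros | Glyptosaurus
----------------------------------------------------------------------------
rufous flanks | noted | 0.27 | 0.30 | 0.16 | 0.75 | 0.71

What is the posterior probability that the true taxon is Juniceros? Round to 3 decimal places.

By Bayes' rule, the unnormalized weight for each hypothesis is prior × likelihood:
  Liomys: 0.28 × 0.27 = 0.0756
  Hyladon: 0.08 × 0.30 = 0.024
  Iraphila: 0.25 × 0.16 = 0.04
  Juniceros: 0.24 × 0.75 = 0.18
  Glyptosaurus: 0.15 × 0.71 = 0.1065
The unnormalized weights sum to 0.4261.
P(Juniceros | evidence) = 0.18 / 0.4261 ≈ 0.422.

0.422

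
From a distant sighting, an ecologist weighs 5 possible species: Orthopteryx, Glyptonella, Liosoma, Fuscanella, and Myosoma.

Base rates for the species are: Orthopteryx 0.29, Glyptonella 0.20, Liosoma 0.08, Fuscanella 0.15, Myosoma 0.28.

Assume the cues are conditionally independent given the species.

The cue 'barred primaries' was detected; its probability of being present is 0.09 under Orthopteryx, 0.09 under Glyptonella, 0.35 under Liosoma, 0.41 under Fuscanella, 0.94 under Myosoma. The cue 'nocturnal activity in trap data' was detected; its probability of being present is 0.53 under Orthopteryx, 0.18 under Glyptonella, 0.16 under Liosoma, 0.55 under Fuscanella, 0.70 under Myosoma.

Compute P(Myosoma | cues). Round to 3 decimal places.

By Bayes' rule with conditional independence, the unnormalized weight for each hypothesis is prior × ∏ likelihoods:
  Orthopteryx: 0.29 × 0.09 × 0.53 = 0.013833
  Glyptonella: 0.20 × 0.09 × 0.18 = 0.00324
  Liosoma: 0.08 × 0.35 × 0.16 = 0.00448
  Fuscanella: 0.15 × 0.41 × 0.55 = 0.033825
  Myosoma: 0.28 × 0.94 × 0.70 = 0.18424
Marginal likelihood of the evidence = 0.23962.
P(Myosoma | evidence) = 0.18424 / 0.23962 ≈ 0.769.

0.769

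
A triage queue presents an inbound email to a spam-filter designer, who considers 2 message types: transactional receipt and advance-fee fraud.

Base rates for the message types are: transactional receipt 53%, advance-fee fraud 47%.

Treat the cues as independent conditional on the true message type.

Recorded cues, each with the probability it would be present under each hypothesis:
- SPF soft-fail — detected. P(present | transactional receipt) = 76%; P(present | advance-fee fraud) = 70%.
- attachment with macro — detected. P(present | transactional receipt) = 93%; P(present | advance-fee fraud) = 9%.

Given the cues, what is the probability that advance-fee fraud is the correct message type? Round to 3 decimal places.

For each hypothesis, the unnormalized posterior weight is prior × product of the cue likelihoods:
  transactional receipt: 0.53 × 0.76 × 0.93 = 0.3746
  advance-fee fraud: 0.47 × 0.70 × 0.09 = 0.02961
Normalizing constant Z = 0.3746 + 0.02961 = 0.40421.
P(advance-fee fraud | evidence) = 0.02961 / 0.40421 ≈ 0.073.

0.073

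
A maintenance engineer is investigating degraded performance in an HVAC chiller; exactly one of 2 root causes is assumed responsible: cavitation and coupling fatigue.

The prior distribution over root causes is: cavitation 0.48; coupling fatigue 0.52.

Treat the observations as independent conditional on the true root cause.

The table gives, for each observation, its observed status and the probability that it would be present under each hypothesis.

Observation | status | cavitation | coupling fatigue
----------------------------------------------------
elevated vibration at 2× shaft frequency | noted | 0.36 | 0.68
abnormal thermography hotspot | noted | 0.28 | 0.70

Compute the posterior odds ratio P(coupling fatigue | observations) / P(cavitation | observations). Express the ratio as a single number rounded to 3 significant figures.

5.12

The normalizing constant cancels in an odds ratio, so compute prior × likelihood for the two hypotheses only:
  coupling fatigue: 0.52 × 0.68 × 0.70 = 0.24752
  cavitation: 0.48 × 0.36 × 0.28 = 0.048384
Posterior odds = 0.24752 / 0.048384 ≈ 5.12.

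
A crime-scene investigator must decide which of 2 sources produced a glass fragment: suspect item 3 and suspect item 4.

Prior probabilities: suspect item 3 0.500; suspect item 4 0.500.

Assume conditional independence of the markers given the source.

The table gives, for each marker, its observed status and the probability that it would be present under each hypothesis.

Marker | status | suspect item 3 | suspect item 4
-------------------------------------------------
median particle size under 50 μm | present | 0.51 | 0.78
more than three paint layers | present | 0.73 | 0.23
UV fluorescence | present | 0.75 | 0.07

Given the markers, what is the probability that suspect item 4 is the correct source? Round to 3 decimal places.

0.043

For each hypothesis, the unnormalized posterior weight is prior × product of the marker likelihoods:
  suspect item 3: 0.500 × 0.51 × 0.73 × 0.75 = 0.13961
  suspect item 4: 0.500 × 0.78 × 0.23 × 0.07 = 0.006279
The unnormalized weights sum to 0.14589.
P(suspect item 4 | evidence) = 0.006279 / 0.14589 ≈ 0.043.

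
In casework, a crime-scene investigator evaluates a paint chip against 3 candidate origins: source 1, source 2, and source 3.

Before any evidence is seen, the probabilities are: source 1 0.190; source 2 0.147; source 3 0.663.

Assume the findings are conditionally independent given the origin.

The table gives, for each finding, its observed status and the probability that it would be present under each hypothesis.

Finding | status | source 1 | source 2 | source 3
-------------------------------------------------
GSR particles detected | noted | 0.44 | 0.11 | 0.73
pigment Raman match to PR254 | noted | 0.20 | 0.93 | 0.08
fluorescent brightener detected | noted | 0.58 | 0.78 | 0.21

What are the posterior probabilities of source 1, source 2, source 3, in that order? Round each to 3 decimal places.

0.328, 0.397, 0.275

For each hypothesis, the unnormalized posterior weight is prior × product of the finding likelihoods:
  source 1: 0.190 × 0.44 × 0.20 × 0.58 = 0.0096976
  source 2: 0.147 × 0.11 × 0.93 × 0.78 = 0.01173
  source 3: 0.663 × 0.73 × 0.08 × 0.21 = 0.008131
The unnormalized weights sum to 0.029558.
P(source 1 | evidence) = 0.0096976 / 0.029558 ≈ 0.328
P(source 2 | evidence) = 0.01173 / 0.029558 ≈ 0.397
P(source 3 | evidence) = 0.008131 / 0.029558 ≈ 0.275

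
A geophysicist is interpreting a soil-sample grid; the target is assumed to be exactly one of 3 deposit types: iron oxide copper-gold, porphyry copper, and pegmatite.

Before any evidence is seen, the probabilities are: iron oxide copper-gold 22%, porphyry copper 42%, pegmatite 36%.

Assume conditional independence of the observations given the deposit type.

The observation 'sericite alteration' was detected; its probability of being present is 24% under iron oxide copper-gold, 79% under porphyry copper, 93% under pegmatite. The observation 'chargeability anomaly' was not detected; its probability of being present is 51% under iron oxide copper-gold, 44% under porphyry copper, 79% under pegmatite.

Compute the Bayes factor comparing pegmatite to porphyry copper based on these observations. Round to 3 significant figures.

0.441

Take the product of per-observation likelihoods under each hypothesis (using 1 − P(present | H) for each absent observation), then divide.
  pegmatite: 0.93 × (1 − 0.79) = 0.1953
  porphyry copper: 0.79 × (1 − 0.44) = 0.4424
Bayes factor = 0.1953 / 0.4424 ≈ 0.441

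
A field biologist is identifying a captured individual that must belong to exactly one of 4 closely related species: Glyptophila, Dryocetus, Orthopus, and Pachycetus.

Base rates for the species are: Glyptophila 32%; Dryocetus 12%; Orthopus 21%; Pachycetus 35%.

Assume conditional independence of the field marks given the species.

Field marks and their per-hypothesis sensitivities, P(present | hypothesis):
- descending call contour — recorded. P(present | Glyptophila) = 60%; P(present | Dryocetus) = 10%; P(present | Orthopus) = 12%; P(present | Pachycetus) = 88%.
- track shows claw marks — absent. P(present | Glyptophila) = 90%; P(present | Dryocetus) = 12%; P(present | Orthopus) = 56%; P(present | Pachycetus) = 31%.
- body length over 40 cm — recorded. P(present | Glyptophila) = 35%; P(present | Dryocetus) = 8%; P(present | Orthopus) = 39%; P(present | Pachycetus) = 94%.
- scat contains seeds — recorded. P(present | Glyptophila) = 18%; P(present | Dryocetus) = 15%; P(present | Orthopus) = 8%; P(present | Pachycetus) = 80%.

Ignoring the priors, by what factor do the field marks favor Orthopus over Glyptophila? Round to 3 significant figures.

Joint likelihood of the field mark pattern under each hypothesis (using 1 − P(present | H) for each absent field mark):
  Orthopus: 0.12 × (1 − 0.56) × 0.39 × 0.08 = 0.0016474
  Glyptophila: 0.60 × (1 − 0.90) × 0.35 × 0.18 = 0.00378
Bayes factor = 0.0016474 / 0.00378 ≈ 0.436

0.436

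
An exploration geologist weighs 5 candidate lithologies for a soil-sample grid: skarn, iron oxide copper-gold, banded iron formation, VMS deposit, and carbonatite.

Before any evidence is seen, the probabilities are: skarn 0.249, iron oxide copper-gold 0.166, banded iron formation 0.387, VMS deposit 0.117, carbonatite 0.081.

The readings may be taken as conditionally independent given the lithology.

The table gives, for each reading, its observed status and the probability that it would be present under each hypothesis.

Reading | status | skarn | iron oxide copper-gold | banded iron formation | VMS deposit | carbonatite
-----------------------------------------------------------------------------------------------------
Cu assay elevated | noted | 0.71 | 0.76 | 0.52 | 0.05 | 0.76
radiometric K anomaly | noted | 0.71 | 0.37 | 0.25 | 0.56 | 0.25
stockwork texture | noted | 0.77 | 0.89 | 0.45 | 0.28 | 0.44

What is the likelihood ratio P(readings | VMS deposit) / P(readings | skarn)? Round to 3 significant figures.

0.0202

Joint likelihood of the reading pattern under each hypothesis:
  VMS deposit: 0.05 × 0.56 × 0.28 = 0.00784
  skarn: 0.71 × 0.71 × 0.77 = 0.38816
Bayes factor = 0.00784 / 0.38816 ≈ 0.0202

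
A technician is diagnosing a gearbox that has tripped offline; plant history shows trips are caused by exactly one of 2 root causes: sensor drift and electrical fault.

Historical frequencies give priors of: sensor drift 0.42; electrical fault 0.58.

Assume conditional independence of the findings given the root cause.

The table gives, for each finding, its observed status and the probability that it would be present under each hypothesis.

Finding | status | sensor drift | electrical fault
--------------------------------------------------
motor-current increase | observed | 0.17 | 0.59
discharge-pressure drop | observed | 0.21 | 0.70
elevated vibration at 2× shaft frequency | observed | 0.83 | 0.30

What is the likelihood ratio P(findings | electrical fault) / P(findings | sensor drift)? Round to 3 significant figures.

Joint likelihood of the evidence pattern under each hypothesis:
  electrical fault: 0.59 × 0.70 × 0.30 = 0.1239
  sensor drift: 0.17 × 0.21 × 0.83 = 0.029631
Bayes factor = 0.1239 / 0.029631 ≈ 4.18

4.18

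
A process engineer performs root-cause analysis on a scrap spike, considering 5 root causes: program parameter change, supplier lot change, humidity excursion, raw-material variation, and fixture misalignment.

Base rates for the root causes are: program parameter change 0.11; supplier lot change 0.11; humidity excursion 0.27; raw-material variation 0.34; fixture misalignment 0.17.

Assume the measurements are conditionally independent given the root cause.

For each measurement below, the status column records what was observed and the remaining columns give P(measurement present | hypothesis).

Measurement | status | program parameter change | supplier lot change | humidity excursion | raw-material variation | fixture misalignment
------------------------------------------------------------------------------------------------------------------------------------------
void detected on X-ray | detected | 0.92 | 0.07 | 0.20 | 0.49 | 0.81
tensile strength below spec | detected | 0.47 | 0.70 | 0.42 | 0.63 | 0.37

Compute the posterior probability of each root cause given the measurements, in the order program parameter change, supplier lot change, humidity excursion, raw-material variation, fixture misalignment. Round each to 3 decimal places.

For each hypothesis, the unnormalized posterior weight is prior × product of the measurement likelihoods:
  program parameter change: 0.11 × 0.92 × 0.47 = 0.047564
  supplier lot change: 0.11 × 0.07 × 0.70 = 0.00539
  humidity excursion: 0.27 × 0.20 × 0.42 = 0.02268
  raw-material variation: 0.34 × 0.49 × 0.63 = 0.10496
  fixture misalignment: 0.17 × 0.81 × 0.37 = 0.050949
Normalizing constant Z = 0.047564 + 0.00539 + 0.02268 + 0.10496 + 0.050949 = 0.23154.
P(program parameter change | evidence) = 0.047564 / 0.23154 ≈ 0.205
P(supplier lot change | evidence) = 0.00539 / 0.23154 ≈ 0.023
P(humidity excursion | evidence) = 0.02268 / 0.23154 ≈ 0.098
P(raw-material variation | evidence) = 0.10496 / 0.23154 ≈ 0.453
P(fixture misalignment | evidence) = 0.050949 / 0.23154 ≈ 0.220

0.205, 0.023, 0.098, 0.453, 0.220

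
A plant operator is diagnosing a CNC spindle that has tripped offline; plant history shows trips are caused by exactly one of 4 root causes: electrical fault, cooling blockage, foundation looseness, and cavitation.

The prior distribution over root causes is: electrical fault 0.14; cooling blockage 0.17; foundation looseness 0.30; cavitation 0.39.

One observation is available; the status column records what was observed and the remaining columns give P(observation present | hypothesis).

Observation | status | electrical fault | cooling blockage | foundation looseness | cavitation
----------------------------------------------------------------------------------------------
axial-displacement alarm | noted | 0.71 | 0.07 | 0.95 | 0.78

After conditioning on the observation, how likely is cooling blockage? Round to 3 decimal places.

0.017

Multiply each prior by the likelihood of the observation:
  electrical fault: 0.14 × 0.71 = 0.0994
  cooling blockage: 0.17 × 0.07 = 0.0119
  foundation looseness: 0.30 × 0.95 = 0.285
  cavitation: 0.39 × 0.78 = 0.3042
Normalizing constant Z = 0.0994 + 0.0119 + 0.285 + 0.3042 = 0.7005.
P(cooling blockage | evidence) = 0.0119 / 0.7005 ≈ 0.017.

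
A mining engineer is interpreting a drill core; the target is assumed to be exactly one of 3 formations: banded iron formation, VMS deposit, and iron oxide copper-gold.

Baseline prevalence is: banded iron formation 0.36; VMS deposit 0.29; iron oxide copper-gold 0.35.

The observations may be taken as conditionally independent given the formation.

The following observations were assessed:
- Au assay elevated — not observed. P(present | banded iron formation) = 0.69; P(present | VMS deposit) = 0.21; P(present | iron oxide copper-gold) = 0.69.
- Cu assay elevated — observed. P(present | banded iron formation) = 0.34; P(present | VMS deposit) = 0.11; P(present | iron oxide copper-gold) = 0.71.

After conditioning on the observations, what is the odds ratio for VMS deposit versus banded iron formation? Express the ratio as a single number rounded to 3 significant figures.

0.664

The normalizing constant cancels in an odds ratio, so compute prior × likelihood for the two hypotheses only (using 1 − P(present | H) for each absent observation):
  VMS deposit: 0.29 × (1 − 0.21) × 0.11 = 0.025201
  banded iron formation: 0.36 × (1 − 0.69) × 0.34 = 0.037944
Posterior odds = 0.025201 / 0.037944 ≈ 0.664.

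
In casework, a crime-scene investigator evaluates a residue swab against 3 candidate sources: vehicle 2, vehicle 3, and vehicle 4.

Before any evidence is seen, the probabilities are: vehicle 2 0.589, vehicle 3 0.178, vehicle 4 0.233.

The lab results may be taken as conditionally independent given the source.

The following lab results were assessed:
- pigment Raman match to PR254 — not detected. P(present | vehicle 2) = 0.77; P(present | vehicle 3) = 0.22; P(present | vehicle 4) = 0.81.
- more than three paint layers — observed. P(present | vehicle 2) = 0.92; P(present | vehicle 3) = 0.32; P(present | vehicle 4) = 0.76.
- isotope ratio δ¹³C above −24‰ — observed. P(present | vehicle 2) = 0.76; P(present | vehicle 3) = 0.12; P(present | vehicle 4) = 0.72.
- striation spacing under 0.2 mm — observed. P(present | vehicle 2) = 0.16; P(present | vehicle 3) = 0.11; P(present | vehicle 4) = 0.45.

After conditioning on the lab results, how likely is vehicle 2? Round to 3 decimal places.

Multiply each prior by the joint likelihood of the lab result pattern (using 1 − P(present | H) for each absent lab result):
  vehicle 2: 0.589 × (1 − 0.77) × 0.92 × 0.76 × 0.16 = 0.015155
  vehicle 3: 0.178 × (1 − 0.22) × 0.32 × 0.12 × 0.11 = 0.00058646
  vehicle 4: 0.233 × (1 − 0.81) × 0.76 × 0.72 × 0.45 = 0.010901
Marginal likelihood of the evidence = 0.026643.
P(vehicle 2 | evidence) = 0.015155 / 0.026643 ≈ 0.569.

0.569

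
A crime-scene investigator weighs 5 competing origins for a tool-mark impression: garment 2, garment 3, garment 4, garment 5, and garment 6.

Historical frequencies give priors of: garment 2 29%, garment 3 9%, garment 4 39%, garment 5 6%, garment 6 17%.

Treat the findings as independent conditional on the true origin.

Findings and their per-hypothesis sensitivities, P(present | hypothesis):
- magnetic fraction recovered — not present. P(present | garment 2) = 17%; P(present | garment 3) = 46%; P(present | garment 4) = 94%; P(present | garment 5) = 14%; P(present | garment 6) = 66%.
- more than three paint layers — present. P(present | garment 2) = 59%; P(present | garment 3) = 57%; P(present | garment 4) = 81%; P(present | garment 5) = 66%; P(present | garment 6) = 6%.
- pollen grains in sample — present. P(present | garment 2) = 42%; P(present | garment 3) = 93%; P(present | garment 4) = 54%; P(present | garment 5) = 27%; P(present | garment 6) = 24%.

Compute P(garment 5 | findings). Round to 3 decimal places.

For each hypothesis, the unnormalized posterior weight is prior × product of the finding likelihoods (using 1 − P(present | H) for each absent finding):
  garment 2: 0.29 × (1 − 0.17) × 0.59 × 0.42 = 0.059645
  garment 3: 0.09 × (1 − 0.46) × 0.57 × 0.93 = 0.025763
  garment 4: 0.39 × (1 − 0.94) × 0.81 × 0.54 = 0.010235
  garment 5: 0.06 × (1 − 0.14) × 0.66 × 0.27 = 0.0091951
  garment 6: 0.17 × (1 − 0.66) × 0.06 × 0.24 = 0.00083232
The unnormalized weights sum to 0.10567.
P(garment 5 | evidence) = 0.0091951 / 0.10567 ≈ 0.087.

0.087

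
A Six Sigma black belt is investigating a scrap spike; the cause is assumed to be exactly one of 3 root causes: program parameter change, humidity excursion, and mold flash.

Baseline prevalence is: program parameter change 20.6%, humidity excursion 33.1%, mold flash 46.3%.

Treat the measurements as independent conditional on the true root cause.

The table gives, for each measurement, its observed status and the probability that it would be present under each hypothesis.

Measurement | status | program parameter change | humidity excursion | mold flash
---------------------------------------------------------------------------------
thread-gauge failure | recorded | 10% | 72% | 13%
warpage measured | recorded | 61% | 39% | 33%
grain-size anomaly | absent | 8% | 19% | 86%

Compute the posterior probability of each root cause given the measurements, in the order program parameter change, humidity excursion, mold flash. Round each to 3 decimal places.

For each hypothesis, the unnormalized posterior weight is prior × product of the measurement likelihoods (using 1 − P(present | H) for each absent measurement):
  program parameter change: 0.206 × 0.10 × 0.61 × (1 − 0.08) = 0.011561
  humidity excursion: 0.331 × 0.72 × 0.39 × (1 − 0.19) = 0.075285
  mold flash: 0.463 × 0.13 × 0.33 × (1 − 0.86) = 0.0027808
The unnormalized weights sum to 0.089627.
P(program parameter change | evidence) = 0.011561 / 0.089627 ≈ 0.129
P(humidity excursion | evidence) = 0.075285 / 0.089627 ≈ 0.840
P(mold flash | evidence) = 0.0027808 / 0.089627 ≈ 0.031

0.129, 0.840, 0.031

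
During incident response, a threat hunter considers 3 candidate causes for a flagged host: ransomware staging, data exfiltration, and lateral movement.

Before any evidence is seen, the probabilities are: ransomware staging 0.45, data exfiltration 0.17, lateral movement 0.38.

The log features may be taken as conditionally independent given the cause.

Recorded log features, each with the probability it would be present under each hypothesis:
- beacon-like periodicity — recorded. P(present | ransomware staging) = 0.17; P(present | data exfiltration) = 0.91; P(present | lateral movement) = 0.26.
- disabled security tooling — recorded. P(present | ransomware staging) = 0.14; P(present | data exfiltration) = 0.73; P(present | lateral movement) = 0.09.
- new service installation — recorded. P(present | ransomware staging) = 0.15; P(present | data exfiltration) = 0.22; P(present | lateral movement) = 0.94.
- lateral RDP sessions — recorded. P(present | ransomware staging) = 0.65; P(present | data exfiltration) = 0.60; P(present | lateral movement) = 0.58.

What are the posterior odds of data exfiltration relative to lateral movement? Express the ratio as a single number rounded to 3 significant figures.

Posterior odds equal prior odds times the likelihood ratio; only the two competing hypotheses matter.
  data exfiltration: 0.17 × 0.91 × 0.73 × 0.22 × 0.60 = 0.014907
  lateral movement: 0.38 × 0.26 × 0.09 × 0.94 × 0.58 = 0.0048479
Posterior odds = 0.014907 / 0.0048479 ≈ 3.07.

3.07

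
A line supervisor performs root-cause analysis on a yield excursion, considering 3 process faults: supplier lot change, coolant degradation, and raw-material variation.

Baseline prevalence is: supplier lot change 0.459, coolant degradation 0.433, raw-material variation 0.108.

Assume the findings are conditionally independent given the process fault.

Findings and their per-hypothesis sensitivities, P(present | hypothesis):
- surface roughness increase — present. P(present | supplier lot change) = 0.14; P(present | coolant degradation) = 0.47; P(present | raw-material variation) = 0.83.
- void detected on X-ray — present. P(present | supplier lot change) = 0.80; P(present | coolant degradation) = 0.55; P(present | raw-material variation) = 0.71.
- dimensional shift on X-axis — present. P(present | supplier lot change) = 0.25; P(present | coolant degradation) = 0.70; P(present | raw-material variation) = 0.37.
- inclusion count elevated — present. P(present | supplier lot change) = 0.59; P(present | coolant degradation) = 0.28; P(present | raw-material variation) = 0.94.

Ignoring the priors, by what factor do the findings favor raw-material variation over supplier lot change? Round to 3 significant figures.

12.4

Take the product of per-finding likelihoods under each hypothesis, then divide.
  raw-material variation: 0.83 × 0.71 × 0.37 × 0.94 = 0.20496
  supplier lot change: 0.14 × 0.80 × 0.25 × 0.59 = 0.01652
Bayes factor = 0.20496 / 0.01652 ≈ 12.4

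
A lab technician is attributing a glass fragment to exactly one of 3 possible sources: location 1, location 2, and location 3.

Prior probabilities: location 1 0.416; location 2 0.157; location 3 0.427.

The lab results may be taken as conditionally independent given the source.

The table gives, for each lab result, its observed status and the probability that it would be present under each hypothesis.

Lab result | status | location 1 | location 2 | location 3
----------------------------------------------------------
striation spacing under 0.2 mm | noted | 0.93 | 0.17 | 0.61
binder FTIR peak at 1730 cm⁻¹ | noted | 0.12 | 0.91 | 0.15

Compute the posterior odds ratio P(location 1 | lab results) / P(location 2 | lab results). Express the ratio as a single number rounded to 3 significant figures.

Unnormalized posterior weight (prior times the lab result likelihoods) for each of the two hypotheses:
  location 1: 0.416 × 0.93 × 0.12 = 0.046426
  location 2: 0.157 × 0.17 × 0.91 = 0.024288
Posterior odds = 0.046426 / 0.024288 ≈ 1.91.

1.91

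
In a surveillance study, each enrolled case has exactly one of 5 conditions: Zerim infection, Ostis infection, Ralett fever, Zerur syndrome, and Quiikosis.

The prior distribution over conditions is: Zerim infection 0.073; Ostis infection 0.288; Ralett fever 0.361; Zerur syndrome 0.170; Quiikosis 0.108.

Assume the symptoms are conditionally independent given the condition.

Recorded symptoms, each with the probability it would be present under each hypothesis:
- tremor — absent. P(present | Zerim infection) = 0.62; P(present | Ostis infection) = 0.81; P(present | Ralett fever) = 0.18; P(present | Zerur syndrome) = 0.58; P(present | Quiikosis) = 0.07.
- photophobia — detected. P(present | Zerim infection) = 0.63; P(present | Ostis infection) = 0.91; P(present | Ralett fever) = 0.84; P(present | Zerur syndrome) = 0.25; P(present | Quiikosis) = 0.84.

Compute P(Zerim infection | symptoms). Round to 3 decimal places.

0.042

By Bayes' rule with conditional independence, the unnormalized weight for each hypothesis is prior × ∏ likelihoods (using 1 − P(present | H) for each absent symptom):
  Zerim infection: 0.073 × (1 − 0.62) × 0.63 = 0.017476
  Ostis infection: 0.288 × (1 − 0.81) × 0.91 = 0.049795
  Ralett fever: 0.361 × (1 − 0.18) × 0.84 = 0.24866
  Zerur syndrome: 0.170 × (1 − 0.58) × 0.25 = 0.01785
  Quiikosis: 0.108 × (1 − 0.07) × 0.84 = 0.08437
Marginal likelihood of the evidence = 0.41815.
P(Zerim infection | evidence) = 0.017476 / 0.41815 ≈ 0.042.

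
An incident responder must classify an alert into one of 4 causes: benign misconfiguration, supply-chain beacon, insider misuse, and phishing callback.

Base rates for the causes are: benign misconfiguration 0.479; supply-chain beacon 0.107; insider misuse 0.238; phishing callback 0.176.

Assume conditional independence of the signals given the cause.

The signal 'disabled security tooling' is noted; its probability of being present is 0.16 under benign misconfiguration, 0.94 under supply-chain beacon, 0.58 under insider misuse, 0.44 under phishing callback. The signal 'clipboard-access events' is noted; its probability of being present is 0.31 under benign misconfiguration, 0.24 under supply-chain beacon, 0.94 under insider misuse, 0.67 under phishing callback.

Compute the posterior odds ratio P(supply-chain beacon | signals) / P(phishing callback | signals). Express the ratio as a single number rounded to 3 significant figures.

Unnormalized posterior weight (prior times the signal likelihoods) for each of the two hypotheses:
  supply-chain beacon: 0.107 × 0.94 × 0.24 = 0.024139
  phishing callback: 0.176 × 0.44 × 0.67 = 0.051885
Odds(supply-chain beacon : phishing callback) = 0.024139 / 0.051885 ≈ 0.465.

0.465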